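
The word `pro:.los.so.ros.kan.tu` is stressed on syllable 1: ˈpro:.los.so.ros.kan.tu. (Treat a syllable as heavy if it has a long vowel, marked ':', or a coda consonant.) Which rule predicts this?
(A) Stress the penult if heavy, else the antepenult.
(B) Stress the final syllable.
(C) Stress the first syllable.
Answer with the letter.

C

Rule A → syllable 5 (observed: 1).
Rule B → syllable 6 (observed: 1).
Rule C → syllable 1 ✓.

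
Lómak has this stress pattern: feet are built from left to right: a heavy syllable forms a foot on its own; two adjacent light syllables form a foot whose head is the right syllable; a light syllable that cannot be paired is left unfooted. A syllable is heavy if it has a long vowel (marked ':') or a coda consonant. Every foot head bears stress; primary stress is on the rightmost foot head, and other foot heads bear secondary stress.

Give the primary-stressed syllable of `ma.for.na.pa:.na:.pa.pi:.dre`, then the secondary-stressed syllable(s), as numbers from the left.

Weights: 1 ma L, 2 for H, 3 na L, 4 pa: H, 5 na: H, 6 pa L, 7 pi: H, 8 dre L.
Parse left to right (heavy = foot alone; LL = one foot; stranded L unfooted): ma (ˈfor) na (ˈpa:) (ˈna:) pa (ˈpi:) dre.
Foot heads: 2, 4, 5, 7.
Primary stress on the rightmost head = syllable 7.
Secondary stress on 2, 4, 5: ma.ˌfor.na.ˌpa:.ˌna:.pa.ˈpi:.dre.

primary 7, secondary 2, 4, 5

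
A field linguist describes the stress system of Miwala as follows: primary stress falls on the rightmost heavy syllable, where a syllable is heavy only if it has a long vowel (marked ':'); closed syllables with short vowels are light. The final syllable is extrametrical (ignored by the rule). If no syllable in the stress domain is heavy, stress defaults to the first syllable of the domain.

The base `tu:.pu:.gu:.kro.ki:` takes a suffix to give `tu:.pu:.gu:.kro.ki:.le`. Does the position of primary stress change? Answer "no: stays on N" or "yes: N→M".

yes: 3→5

Base `tu:.pu:.gu:.kro.ki:` (5 syllables):
  The final syllable (5, ki:) is extrametrical; the stress domain is syllables 1–4.
  Weights: 1 tu: H, 2 pu: H, 3 gu: H, 4 kro L.
  Heavy syllables in the domain: 1, 2, 3. The rightmost is syllable 3 (gu:).
  → primary stress on syllable 3.
Suffixed `tu:.pu:.gu:.kro.ki:.le` (6 syllables):
  The final syllable (6, le) is extrametrical; the stress domain is syllables 1–5.
  Weights: 1 tu: H, 2 pu: H, 3 gu: H, 4 kro L, 5 ki: H.
  Heavy syllables in the domain: 1, 2, 3, 5. The rightmost is syllable 5 (ki:).
  → primary stress on syllable 5.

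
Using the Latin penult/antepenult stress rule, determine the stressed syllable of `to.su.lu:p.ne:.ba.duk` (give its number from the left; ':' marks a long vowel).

Classical Latin: stress the penult if heavy (long vowel or closed), else the antepenult.
Weights: 4 ne: H, 5 ba L, 6 duk H.
The penult (syllable 5, ba) is light, so stress falls on the antepenult (syllable 4, ne:).
Stress on syllable 4: to.su.lu:p.ˈne:.ba.duk.

4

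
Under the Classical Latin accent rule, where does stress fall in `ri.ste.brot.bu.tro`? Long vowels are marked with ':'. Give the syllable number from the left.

3

Classical Latin: stress the penult if heavy (long vowel or closed), else the antepenult.
Weights: 3 brot H, 4 bu L, 5 tro L.
The penult (syllable 4, bu) is light, so stress falls on the antepenult (syllable 3, brot).
Stress on syllable 3: ri.ste.ˈbrot.bu.tro.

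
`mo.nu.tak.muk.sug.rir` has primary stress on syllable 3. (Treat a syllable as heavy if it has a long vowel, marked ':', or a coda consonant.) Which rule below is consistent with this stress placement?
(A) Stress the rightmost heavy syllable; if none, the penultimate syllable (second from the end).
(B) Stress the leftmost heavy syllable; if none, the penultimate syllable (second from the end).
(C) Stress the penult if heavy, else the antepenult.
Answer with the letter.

B

Rule A → syllable 6 (observed: 3).
Rule B → syllable 3 ✓.
Rule C → syllable 5 (observed: 3).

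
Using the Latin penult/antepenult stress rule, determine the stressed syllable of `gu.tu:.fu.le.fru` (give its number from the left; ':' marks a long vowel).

Classical Latin: stress the penult if heavy (long vowel or closed), else the antepenult.
Weights: 3 fu L, 4 le L, 5 fru L.
The penult (syllable 4, le) is light, so stress falls on the antepenult (syllable 3, fu).
Stress on syllable 3: gu.tu:.ˈfu.le.fru.

3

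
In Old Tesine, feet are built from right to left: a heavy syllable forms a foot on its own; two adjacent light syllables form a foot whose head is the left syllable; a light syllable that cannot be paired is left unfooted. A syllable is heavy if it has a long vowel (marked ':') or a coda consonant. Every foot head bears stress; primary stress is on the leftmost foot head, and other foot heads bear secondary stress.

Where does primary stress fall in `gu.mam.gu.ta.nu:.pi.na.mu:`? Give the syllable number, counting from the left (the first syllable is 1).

2

Weights: 1 gu L, 2 mam H, 3 gu L, 4 ta L, 5 nu: H, 6 pi L, 7 na L, 8 mu: H.
Parse right to left (heavy = foot alone; LL = one foot; stranded L unfooted): gu (ˈmam) (ˈgu.ta) (ˈnu:) (ˈpi.na) (ˈmu:).
Foot heads: 2, 3, 5, 6, 8.
Primary stress on the leftmost head = syllable 2.
Primary stress: syllable 2 → gu.ˈmam.gu.ta.nu:.pi.na.mu:.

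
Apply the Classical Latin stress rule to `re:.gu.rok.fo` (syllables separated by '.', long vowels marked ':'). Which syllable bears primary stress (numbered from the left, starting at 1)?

Classical Latin: stress the penult if heavy (long vowel or closed), else the antepenult.
Weights: 2 gu L, 3 rok H, 4 fo L.
The penult (syllable 3, rok) is heavy, so it takes stress.
Stress on syllable 3: re:.gu.ˈrok.fo.

3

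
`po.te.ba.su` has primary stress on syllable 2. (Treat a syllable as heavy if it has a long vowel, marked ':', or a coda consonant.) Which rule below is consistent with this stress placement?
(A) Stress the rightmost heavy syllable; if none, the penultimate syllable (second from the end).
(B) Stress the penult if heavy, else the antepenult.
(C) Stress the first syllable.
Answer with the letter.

Rule A → syllable 3 (observed: 2).
Rule B → syllable 2 ✓.
Rule C → syllable 1 (observed: 2).

B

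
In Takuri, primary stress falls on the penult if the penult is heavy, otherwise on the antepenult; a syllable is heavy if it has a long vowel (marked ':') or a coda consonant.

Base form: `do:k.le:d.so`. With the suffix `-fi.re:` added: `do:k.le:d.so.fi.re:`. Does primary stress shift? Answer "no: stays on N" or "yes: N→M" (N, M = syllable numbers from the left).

Base `do:k.le:d.so` (3 syllables):
  Weights: 1 do:k H, 2 le:d H, 3 so L.
  The penult (syllable 2, le:d) is heavy, so it takes stress.
  → primary stress on syllable 2.
Suffixed `do:k.le:d.so.fi.re:` (5 syllables):
  Weights: 3 so L, 4 fi L, 5 re: H.
  The penult (syllable 4, fi) is light, so stress falls on the antepenult (syllable 3, so).
  → primary stress on syllable 3.

yes: 2→3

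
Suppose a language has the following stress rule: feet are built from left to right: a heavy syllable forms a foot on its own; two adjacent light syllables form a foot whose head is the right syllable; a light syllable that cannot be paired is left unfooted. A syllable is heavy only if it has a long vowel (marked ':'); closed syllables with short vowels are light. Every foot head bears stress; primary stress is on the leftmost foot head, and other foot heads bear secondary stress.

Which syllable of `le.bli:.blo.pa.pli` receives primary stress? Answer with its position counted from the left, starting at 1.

Weights: 1 le L, 2 bli: H, 3 blo L, 4 pa L, 5 pli L.
Parse left to right (heavy = foot alone; LL = one foot; stranded L unfooted): le (ˈbli:) (blo.ˈpa) pli.
Foot heads: 2, 4.
Primary stress on the leftmost head = syllable 2.
Primary stress: syllable 2 → le.ˈbli:.blo.pa.pli.

2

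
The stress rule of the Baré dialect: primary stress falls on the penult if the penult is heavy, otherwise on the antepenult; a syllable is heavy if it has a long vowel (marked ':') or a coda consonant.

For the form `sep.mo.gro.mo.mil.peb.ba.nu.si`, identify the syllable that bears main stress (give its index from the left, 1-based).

Weights: 7 ba L, 8 nu L, 9 si L.
The penult (syllable 8, nu) is light, so stress falls on the antepenult (syllable 7, ba).
Primary stress: syllable 7 → sep.mo.gro.mo.mil.peb.ˈba.nu.si.

7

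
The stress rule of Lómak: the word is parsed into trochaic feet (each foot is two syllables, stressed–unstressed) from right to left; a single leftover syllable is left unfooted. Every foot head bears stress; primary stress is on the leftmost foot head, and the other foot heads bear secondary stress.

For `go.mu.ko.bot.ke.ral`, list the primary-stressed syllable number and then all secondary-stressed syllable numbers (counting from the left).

Parse right to left into trochaic (ˈσσ) feet: (ˈgo.mu) (ˈko.bot) (ˈke.ral).
Foot heads (stressed positions): 1, 3, 5.
End Rule Leftmost: primary stress on the leftmost head = syllable 1.
Secondary stress on 3, 5: ˈgo.mu.ˌko.bot.ˌke.ral.

primary 1, secondary 3, 5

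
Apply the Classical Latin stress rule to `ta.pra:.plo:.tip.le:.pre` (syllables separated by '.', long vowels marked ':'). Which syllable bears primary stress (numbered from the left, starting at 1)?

5

Classical Latin: stress the penult if heavy (long vowel or closed), else the antepenult.
Weights: 4 tip H, 5 le: H, 6 pre L.
The penult (syllable 5, le:) is heavy, so it takes stress.
Stress on syllable 5: ta.pra:.plo:.tip.ˈle:.pre.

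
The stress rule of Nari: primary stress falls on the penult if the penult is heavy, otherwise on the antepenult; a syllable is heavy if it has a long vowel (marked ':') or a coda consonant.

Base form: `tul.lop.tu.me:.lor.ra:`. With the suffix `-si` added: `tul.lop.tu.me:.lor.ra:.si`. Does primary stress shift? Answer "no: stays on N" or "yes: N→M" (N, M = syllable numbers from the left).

yes: 5→6

Base `tul.lop.tu.me:.lor.ra:` (6 syllables):
  Weights: 4 me: H, 5 lor H, 6 ra: H.
  The penult (syllable 5, lor) is heavy, so it takes stress.
  → primary stress on syllable 5.
Suffixed `tul.lop.tu.me:.lor.ra:.si` (7 syllables):
  Weights: 5 lor H, 6 ra: H, 7 si L.
  The penult (syllable 6, ra:) is heavy, so it takes stress.
  → primary stress on syllable 6.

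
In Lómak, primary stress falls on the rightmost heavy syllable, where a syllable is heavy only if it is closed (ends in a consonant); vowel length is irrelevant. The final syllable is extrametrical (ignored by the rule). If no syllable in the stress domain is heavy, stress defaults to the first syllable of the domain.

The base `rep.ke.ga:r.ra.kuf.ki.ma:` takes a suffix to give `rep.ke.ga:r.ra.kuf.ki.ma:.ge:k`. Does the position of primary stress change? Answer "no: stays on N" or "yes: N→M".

no: stays on 5

Base `rep.ke.ga:r.ra.kuf.ki.ma:` (7 syllables):
  The final syllable (7, ma:) is extrametrical; the stress domain is syllables 1–6.
  Weights: 1 rep H, 2 ke L, 3 ga:r H, 4 ra L, 5 kuf H, 6 ki L.
  Heavy syllables in the domain: 1, 3, 5. The rightmost is syllable 5 (kuf).
  → primary stress on syllable 5.
Suffixed `rep.ke.ga:r.ra.kuf.ki.ma:.ge:k` (8 syllables):
  The final syllable (8, ge:k) is extrametrical; the stress domain is syllables 1–7.
  Weights: 1 rep H, 2 ke L, 3 ga:r H, 4 ra L, 5 kuf H, 6 ki L, 7 ma: L.
  Heavy syllables in the domain: 1, 3, 5. The rightmost is syllable 5 (kuf).
  → primary stress on syllable 5.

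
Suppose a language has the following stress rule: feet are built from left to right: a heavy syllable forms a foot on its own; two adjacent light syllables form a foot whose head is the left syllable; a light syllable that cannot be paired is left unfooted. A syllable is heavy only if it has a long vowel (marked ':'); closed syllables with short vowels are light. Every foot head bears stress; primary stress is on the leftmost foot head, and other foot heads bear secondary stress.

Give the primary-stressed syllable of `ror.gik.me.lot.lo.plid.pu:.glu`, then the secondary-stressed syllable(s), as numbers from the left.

primary 1, secondary 3, 5, 7

Weights: 1 ror L, 2 gik L, 3 me L, 4 lot L, 5 lo L, 6 plid L, 7 pu: H, 8 glu L.
Parse left to right (heavy = foot alone; LL = one foot; stranded L unfooted): (ˈror.gik) (ˈme.lot) (ˈlo.plid) (ˈpu:) glu.
Foot heads: 1, 3, 5, 7.
Primary stress on the leftmost head = syllable 1.
Secondary stress on 3, 5, 7: ˈror.gik.ˌme.lot.ˌlo.plid.ˌpu:.glu.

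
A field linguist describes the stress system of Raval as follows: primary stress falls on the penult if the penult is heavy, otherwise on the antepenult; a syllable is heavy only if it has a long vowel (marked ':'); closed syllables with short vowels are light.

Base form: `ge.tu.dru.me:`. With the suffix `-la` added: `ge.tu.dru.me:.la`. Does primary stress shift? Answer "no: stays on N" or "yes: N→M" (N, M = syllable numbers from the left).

yes: 2→4

Base `ge.tu.dru.me:` (4 syllables):
  Weights: 2 tu L, 3 dru L, 4 me: H.
  The penult (syllable 3, dru) is light, so stress falls on the antepenult (syllable 2, tu).
  → primary stress on syllable 2.
Suffixed `ge.tu.dru.me:.la` (5 syllables):
  Weights: 3 dru L, 4 me: H, 5 la L.
  The penult (syllable 4, me:) is heavy, so it takes stress.
  → primary stress on syllable 4.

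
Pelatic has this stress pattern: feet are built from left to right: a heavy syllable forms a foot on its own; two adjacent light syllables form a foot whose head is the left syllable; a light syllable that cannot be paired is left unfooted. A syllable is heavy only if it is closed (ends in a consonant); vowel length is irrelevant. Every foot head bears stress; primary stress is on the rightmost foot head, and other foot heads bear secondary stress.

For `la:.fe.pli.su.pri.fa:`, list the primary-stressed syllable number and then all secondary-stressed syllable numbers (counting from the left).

primary 5, secondary 1, 3

Weights: 1 la: L, 2 fe L, 3 pli L, 4 su L, 5 pri L, 6 fa: L.
Parse left to right (heavy = foot alone; LL = one foot; stranded L unfooted): (ˈla:.fe) (ˈpli.su) (ˈpri.fa:).
Foot heads: 1, 3, 5.
Primary stress on the rightmost head = syllable 5.
Secondary stress on 1, 3: ˌla:.fe.ˌpli.su.ˈpri.fa:.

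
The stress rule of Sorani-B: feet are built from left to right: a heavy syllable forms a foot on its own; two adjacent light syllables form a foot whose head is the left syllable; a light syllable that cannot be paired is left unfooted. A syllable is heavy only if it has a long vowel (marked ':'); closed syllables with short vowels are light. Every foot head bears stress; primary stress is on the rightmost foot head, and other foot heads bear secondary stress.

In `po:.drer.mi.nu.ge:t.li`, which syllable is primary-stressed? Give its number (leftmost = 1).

5

Weights: 1 po: H, 2 drer L, 3 mi L, 4 nu L, 5 ge:t H, 6 li L.
Parse left to right (heavy = foot alone; LL = one foot; stranded L unfooted): (ˈpo:) (ˈdrer.mi) nu (ˈge:t) li.
Foot heads: 1, 2, 5.
Primary stress on the rightmost head = syllable 5.
Primary stress: syllable 5 → po:.drer.mi.nu.ˈge:t.li.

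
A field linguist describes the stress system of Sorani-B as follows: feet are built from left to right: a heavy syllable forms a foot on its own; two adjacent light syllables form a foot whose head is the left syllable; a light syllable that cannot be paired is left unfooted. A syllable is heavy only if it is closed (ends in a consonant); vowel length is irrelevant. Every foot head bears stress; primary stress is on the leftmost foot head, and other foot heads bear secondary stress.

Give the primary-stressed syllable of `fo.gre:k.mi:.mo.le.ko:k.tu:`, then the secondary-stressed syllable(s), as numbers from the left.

Weights: 1 fo L, 2 gre:k H, 3 mi: L, 4 mo L, 5 le L, 6 ko:k H, 7 tu: L.
Parse left to right (heavy = foot alone; LL = one foot; stranded L unfooted): fo (ˈgre:k) (ˈmi:.mo) le (ˈko:k) tu:.
Foot heads: 2, 3, 6.
Primary stress on the leftmost head = syllable 2.
Secondary stress on 3, 6: fo.ˈgre:k.ˌmi:.mo.le.ˌko:k.tu:.

primary 2, secondary 3, 6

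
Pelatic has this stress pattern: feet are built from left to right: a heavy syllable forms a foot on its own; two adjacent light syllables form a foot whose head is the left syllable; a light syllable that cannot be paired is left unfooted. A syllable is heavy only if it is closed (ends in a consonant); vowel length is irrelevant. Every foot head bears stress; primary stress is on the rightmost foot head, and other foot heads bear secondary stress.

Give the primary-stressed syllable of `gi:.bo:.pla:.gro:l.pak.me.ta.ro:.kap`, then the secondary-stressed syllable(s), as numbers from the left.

primary 9, secondary 1, 4, 5, 6

Weights: 1 gi: L, 2 bo: L, 3 pla: L, 4 gro:l H, 5 pak H, 6 me L, 7 ta L, 8 ro: L, 9 kap H.
Parse left to right (heavy = foot alone; LL = one foot; stranded L unfooted): (ˈgi:.bo:) pla: (ˈgro:l) (ˈpak) (ˈme.ta) ro: (ˈkap).
Foot heads: 1, 4, 5, 6, 9.
Primary stress on the rightmost head = syllable 9.
Secondary stress on 1, 4, 5, 6: ˌgi:.bo:.pla:.ˌgro:l.ˌpak.ˌme.ta.ro:.ˈkap.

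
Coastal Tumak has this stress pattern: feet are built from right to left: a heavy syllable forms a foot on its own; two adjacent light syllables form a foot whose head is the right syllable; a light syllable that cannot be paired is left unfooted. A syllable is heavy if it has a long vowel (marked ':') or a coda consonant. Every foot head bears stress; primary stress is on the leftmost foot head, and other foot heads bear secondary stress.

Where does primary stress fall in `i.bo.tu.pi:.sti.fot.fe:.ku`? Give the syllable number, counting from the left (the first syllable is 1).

3

Weights: 1 i L, 2 bo L, 3 tu L, 4 pi: H, 5 sti L, 6 fot H, 7 fe: H, 8 ku L.
Parse right to left (heavy = foot alone; LL = one foot; stranded L unfooted): i (bo.ˈtu) (ˈpi:) sti (ˈfot) (ˈfe:) ku.
Foot heads: 3, 4, 6, 7.
Primary stress on the leftmost head = syllable 3.
Primary stress: syllable 3 → i.bo.ˈtu.pi:.sti.fot.fe:.ku.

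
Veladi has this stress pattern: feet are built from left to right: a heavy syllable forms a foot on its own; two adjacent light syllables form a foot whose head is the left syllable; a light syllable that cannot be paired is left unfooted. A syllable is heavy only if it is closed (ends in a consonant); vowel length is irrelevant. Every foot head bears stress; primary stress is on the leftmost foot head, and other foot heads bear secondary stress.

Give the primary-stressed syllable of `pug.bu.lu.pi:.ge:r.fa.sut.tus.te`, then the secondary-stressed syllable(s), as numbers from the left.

Weights: 1 pug H, 2 bu L, 3 lu L, 4 pi: L, 5 ge:r H, 6 fa L, 7 sut H, 8 tus H, 9 te L.
Parse left to right (heavy = foot alone; LL = one foot; stranded L unfooted): (ˈpug) (ˈbu.lu) pi: (ˈge:r) fa (ˈsut) (ˈtus) te.
Foot heads: 1, 2, 5, 7, 8.
Primary stress on the leftmost head = syllable 1.
Secondary stress on 2, 5, 7, 8: ˈpug.ˌbu.lu.pi:.ˌge:r.fa.ˌsut.ˌtus.te.

primary 1, secondary 2, 5, 7, 8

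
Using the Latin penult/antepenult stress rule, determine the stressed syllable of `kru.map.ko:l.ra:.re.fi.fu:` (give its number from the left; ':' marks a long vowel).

5

Classical Latin: stress the penult if heavy (long vowel or closed), else the antepenult.
Weights: 5 re L, 6 fi L, 7 fu: H.
The penult (syllable 6, fi) is light, so stress falls on the antepenult (syllable 5, re).
Stress on syllable 5: kru.map.ko:l.ra:.ˈre.fi.fu:.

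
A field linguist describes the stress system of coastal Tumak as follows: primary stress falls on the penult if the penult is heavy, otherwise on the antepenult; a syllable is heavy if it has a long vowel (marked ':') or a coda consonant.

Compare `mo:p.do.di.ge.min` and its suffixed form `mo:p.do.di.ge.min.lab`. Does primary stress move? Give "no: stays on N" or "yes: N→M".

yes: 3→5

Base `mo:p.do.di.ge.min` (5 syllables):
  Weights: 3 di L, 4 ge L, 5 min H.
  The penult (syllable 4, ge) is light, so stress falls on the antepenult (syllable 3, di).
  → primary stress on syllable 3.
Suffixed `mo:p.do.di.ge.min.lab` (6 syllables):
  Weights: 4 ge L, 5 min H, 6 lab H.
  The penult (syllable 5, min) is heavy, so it takes stress.
  → primary stress on syllable 5.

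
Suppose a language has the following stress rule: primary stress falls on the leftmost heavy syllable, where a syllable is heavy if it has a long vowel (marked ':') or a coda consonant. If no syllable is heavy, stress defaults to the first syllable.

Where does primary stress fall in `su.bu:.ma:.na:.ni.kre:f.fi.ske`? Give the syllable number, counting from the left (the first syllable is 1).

2

Weights: 1 su L, 2 bu: H, 3 ma: H, 4 na: H, 5 ni L, 6 kre:f H, 7 fi L, 8 ske L.
Heavy syllables in the domain: 2, 3, 4, 6. The leftmost is syllable 2 (bu:).
Primary stress: syllable 2 → su.ˈbu:.ma:.na:.ni.kre:f.fi.ske.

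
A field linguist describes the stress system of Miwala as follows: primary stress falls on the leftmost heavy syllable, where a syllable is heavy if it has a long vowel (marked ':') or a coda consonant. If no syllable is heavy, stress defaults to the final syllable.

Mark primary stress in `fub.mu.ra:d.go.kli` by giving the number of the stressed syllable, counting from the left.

Weights: 1 fub H, 2 mu L, 3 ra:d H, 4 go L, 5 kli L.
Heavy syllables in the domain: 1, 3. The leftmost is syllable 1 (fub).
Primary stress: syllable 1 → ˈfub.mu.ra:d.go.kli.

1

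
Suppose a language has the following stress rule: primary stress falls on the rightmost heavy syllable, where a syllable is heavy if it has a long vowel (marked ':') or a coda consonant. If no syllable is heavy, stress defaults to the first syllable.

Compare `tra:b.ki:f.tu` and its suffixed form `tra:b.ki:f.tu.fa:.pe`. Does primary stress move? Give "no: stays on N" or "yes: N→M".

yes: 2→4

Base `tra:b.ki:f.tu` (3 syllables):
  Weights: 1 tra:b H, 2 ki:f H, 3 tu L.
  Heavy syllables in the domain: 1, 2. The rightmost is syllable 2 (ki:f).
  → primary stress on syllable 2.
Suffixed `tra:b.ki:f.tu.fa:.pe` (5 syllables):
  Weights: 1 tra:b H, 2 ki:f H, 3 tu L, 4 fa: H, 5 pe L.
  Heavy syllables in the domain: 1, 2, 4. The rightmost is syllable 4 (fa:).
  → primary stress on syllable 4.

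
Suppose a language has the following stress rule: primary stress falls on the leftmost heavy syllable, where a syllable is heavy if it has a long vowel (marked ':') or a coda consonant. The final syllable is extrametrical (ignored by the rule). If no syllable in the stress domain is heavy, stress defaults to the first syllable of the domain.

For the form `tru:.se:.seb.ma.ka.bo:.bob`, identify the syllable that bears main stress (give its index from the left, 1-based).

1

The final syllable (7, bob) is extrametrical; the stress domain is syllables 1–6.
Weights: 1 tru: H, 2 se: H, 3 seb H, 4 ma L, 5 ka L, 6 bo: H.
Heavy syllables in the domain: 1, 2, 3, 6. The leftmost is syllable 1 (tru:).
Primary stress: syllable 1 → ˈtru:.se:.seb.ma.ka.bo:.bob.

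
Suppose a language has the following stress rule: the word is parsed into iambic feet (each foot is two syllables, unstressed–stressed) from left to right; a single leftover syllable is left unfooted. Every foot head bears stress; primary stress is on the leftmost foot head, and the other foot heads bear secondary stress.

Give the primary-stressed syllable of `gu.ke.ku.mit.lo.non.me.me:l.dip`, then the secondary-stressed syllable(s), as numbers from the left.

Parse left to right into iambic (σˈσ) feet: (gu.ˈke) (ku.ˈmit) (lo.ˈnon) (me.ˈme:l) dip. Syllable 9 is left unfooted.
Foot heads (stressed positions): 2, 4, 6, 8.
End Rule Leftmost: primary stress on the leftmost head = syllable 2.
Secondary stress on 4, 6, 8: gu.ˈke.ku.ˌmit.lo.ˌnon.me.ˌme:l.dip.

primary 2, secondary 4, 6, 8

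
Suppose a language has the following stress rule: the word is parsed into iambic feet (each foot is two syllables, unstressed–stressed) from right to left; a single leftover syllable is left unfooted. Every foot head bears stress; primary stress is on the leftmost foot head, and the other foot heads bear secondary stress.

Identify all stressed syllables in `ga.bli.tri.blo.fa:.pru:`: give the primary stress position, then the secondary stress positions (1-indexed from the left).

Parse right to left into iambic (σˈσ) feet: (ga.ˈbli) (tri.ˈblo) (fa:.ˈpru:).
Foot heads (stressed positions): 2, 4, 6.
End Rule Leftmost: primary stress on the leftmost head = syllable 2.
Secondary stress on 4, 6: ga.ˈbli.tri.ˌblo.fa:.ˌpru:.

primary 2, secondary 4, 6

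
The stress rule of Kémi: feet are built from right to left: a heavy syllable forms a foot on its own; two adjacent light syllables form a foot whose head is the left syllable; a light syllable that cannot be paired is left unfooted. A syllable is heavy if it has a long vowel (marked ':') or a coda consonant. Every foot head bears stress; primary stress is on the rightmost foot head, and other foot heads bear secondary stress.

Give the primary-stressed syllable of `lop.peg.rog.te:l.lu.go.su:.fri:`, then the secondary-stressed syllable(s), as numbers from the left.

Weights: 1 lop H, 2 peg H, 3 rog H, 4 te:l H, 5 lu L, 6 go L, 7 su: H, 8 fri: H.
Parse right to left (heavy = foot alone; LL = one foot; stranded L unfooted): (ˈlop) (ˈpeg) (ˈrog) (ˈte:l) (ˈlu.go) (ˈsu:) (ˈfri:).
Foot heads: 1, 2, 3, 4, 5, 7, 8.
Primary stress on the rightmost head = syllable 8.
Secondary stress on 1, 2, 3, 4, 5, 7: ˌlop.ˌpeg.ˌrog.ˌte:l.ˌlu.go.ˌsu:.ˈfri:.

primary 8, secondary 1, 2, 3, 4, 5, 7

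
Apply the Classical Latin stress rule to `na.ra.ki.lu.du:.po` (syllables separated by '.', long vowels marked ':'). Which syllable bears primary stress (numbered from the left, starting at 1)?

Classical Latin: stress the penult if heavy (long vowel or closed), else the antepenult.
Weights: 4 lu L, 5 du: H, 6 po L.
The penult (syllable 5, du:) is heavy, so it takes stress.
Stress on syllable 5: na.ra.ki.lu.ˈdu:.po.

5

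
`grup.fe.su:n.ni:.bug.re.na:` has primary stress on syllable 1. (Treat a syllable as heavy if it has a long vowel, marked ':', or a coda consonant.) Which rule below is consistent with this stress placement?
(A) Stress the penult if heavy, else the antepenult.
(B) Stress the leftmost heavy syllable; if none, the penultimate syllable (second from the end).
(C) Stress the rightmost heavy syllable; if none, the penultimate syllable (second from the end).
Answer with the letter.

Rule A → syllable 5 (observed: 1).
Rule B → syllable 1 ✓.
Rule C → syllable 7 (observed: 1).

B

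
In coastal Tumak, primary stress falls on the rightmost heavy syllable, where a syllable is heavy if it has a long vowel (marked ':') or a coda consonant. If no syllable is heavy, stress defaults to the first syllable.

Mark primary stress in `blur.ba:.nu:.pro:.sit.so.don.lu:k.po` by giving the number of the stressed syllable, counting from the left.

Weights: 1 blur H, 2 ba: H, 3 nu: H, 4 pro: H, 5 sit H, 6 so L, 7 don H, 8 lu:k H, 9 po L.
Heavy syllables in the domain: 1, 2, 3, 4, 5, 7, 8. The rightmost is syllable 8 (lu:k).
Primary stress: syllable 8 → blur.ba:.nu:.pro:.sit.so.don.ˈlu:k.po.

8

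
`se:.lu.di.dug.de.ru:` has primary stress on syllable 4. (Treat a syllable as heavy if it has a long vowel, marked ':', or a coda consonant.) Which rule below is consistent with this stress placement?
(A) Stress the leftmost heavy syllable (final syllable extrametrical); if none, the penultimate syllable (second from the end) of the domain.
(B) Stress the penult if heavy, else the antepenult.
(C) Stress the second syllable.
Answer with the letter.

B

Rule A → syllable 1 (observed: 4).
Rule B → syllable 4 ✓.
Rule C → syllable 2 (observed: 4).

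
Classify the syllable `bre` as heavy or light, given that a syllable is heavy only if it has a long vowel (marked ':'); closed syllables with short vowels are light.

light

`bre`: short vowel, open (no coda). Short vowel → light.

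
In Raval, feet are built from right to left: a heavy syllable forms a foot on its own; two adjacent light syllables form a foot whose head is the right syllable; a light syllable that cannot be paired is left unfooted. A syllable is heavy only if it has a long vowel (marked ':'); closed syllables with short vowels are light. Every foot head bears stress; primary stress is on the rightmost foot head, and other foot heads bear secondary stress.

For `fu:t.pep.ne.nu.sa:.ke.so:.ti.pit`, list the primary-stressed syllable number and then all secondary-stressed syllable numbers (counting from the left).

primary 9, secondary 1, 4, 5, 7

Weights: 1 fu:t H, 2 pep L, 3 ne L, 4 nu L, 5 sa: H, 6 ke L, 7 so: H, 8 ti L, 9 pit L.
Parse right to left (heavy = foot alone; LL = one foot; stranded L unfooted): (ˈfu:t) pep (ne.ˈnu) (ˈsa:) ke (ˈso:) (ti.ˈpit).
Foot heads: 1, 4, 5, 7, 9.
Primary stress on the rightmost head = syllable 9.
Secondary stress on 1, 4, 5, 7: ˌfu:t.pep.ne.ˌnu.ˌsa:.ke.ˌso:.ti.ˈpit.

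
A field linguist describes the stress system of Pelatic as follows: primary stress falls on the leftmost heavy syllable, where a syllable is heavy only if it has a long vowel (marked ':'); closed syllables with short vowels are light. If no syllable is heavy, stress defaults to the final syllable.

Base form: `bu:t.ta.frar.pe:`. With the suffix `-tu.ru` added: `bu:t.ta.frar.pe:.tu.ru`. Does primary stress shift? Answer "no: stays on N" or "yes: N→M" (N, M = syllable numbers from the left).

Base `bu:t.ta.frar.pe:` (4 syllables):
  Weights: 1 bu:t H, 2 ta L, 3 frar L, 4 pe: H.
  Heavy syllables in the domain: 1, 4. The leftmost is syllable 1 (bu:t).
  → primary stress on syllable 1.
Suffixed `bu:t.ta.frar.pe:.tu.ru` (6 syllables):
  Weights: 1 bu:t H, 2 ta L, 3 frar L, 4 pe: H, 5 tu L, 6 ru L.
  Heavy syllables in the domain: 1, 4. The leftmost is syllable 1 (bu:t).
  → primary stress on syllable 1.

no: stays on 1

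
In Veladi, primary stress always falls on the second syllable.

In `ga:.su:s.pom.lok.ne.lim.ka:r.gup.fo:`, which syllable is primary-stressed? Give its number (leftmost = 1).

The word has 9 syllables; the second syllable is syllable 2 (su:s).
Primary stress: syllable 2 → ga:.ˈsu:s.pom.lok.ne.lim.ka:r.gup.fo:.

2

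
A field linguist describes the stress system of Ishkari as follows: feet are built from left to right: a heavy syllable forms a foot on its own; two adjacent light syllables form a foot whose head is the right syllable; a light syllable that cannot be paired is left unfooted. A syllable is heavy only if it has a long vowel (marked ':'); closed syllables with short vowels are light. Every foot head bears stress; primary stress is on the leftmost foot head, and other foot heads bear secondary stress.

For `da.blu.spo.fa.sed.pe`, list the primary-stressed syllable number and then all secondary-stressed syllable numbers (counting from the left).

primary 2, secondary 4, 6

Weights: 1 da L, 2 blu L, 3 spo L, 4 fa L, 5 sed L, 6 pe L.
Parse left to right (heavy = foot alone; LL = one foot; stranded L unfooted): (da.ˈblu) (spo.ˈfa) (sed.ˈpe).
Foot heads: 2, 4, 6.
Primary stress on the leftmost head = syllable 2.
Secondary stress on 4, 6: da.ˈblu.spo.ˌfa.sed.ˌpe.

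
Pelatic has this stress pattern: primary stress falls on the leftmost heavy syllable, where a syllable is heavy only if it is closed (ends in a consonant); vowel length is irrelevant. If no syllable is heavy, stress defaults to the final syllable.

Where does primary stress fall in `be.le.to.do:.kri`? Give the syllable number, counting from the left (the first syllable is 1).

5

Weights: 1 be L, 2 le L, 3 to L, 4 do: L, 5 kri L.
No heavy syllable in the domain; default to the final syllable = syllable 5.
Primary stress: syllable 5 → be.le.to.do:.ˈkri.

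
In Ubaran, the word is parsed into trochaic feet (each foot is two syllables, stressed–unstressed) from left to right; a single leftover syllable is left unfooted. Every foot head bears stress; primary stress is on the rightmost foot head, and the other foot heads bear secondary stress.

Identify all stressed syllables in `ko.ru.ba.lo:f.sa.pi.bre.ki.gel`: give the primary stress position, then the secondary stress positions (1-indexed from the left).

Parse left to right into trochaic (ˈσσ) feet: (ˈko.ru) (ˈba.lo:f) (ˈsa.pi) (ˈbre.ki) gel. Syllable 9 is left unfooted.
Foot heads (stressed positions): 1, 3, 5, 7.
End Rule Rightmost: primary stress on the rightmost head = syllable 7.
Secondary stress on 1, 3, 5: ˌko.ru.ˌba.lo:f.ˌsa.pi.ˈbre.ki.gel.

primary 7, secondary 1, 3, 5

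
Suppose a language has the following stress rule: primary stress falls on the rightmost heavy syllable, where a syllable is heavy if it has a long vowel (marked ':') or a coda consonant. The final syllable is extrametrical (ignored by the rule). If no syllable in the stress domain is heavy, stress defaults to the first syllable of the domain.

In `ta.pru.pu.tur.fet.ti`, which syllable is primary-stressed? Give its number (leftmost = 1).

5

The final syllable (6, ti) is extrametrical; the stress domain is syllables 1–5.
Weights: 1 ta L, 2 pru L, 3 pu L, 4 tur H, 5 fet H.
Heavy syllables in the domain: 4, 5. The rightmost is syllable 5 (fet).
Primary stress: syllable 5 → ta.pru.pu.tur.ˈfet.ti.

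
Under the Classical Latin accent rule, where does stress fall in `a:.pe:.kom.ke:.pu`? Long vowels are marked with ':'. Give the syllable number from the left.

4

Classical Latin: stress the penult if heavy (long vowel or closed), else the antepenult.
Weights: 3 kom H, 4 ke: H, 5 pu L.
The penult (syllable 4, ke:) is heavy, so it takes stress.
Stress on syllable 4: a:.pe:.kom.ˈke:.pu.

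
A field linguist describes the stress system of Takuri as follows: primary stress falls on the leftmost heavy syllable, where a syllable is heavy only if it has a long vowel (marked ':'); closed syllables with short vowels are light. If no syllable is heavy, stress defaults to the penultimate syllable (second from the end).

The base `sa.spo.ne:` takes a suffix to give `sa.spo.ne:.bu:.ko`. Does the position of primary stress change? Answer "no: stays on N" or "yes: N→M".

no: stays on 3

Base `sa.spo.ne:` (3 syllables):
  Weights: 1 sa L, 2 spo L, 3 ne: H.
  Heavy syllables in the domain: 3. The leftmost is syllable 3 (ne:).
  → primary stress on syllable 3.
Suffixed `sa.spo.ne:.bu:.ko` (5 syllables):
  Weights: 1 sa L, 2 spo L, 3 ne: H, 4 bu: H, 5 ko L.
  Heavy syllables in the domain: 3, 4. The leftmost is syllable 3 (ne:).
  → primary stress on syllable 3.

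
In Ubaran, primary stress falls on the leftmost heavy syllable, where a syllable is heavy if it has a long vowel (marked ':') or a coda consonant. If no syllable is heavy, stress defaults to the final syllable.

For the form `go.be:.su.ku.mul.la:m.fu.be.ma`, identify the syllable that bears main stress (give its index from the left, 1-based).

2

Weights: 1 go L, 2 be: H, 3 su L, 4 ku L, 5 mul H, 6 la:m H, 7 fu L, 8 be L, 9 ma L.
Heavy syllables in the domain: 2, 5, 6. The leftmost is syllable 2 (be:).
Primary stress: syllable 2 → go.ˈbe:.su.ku.mul.la:m.fu.be.ma.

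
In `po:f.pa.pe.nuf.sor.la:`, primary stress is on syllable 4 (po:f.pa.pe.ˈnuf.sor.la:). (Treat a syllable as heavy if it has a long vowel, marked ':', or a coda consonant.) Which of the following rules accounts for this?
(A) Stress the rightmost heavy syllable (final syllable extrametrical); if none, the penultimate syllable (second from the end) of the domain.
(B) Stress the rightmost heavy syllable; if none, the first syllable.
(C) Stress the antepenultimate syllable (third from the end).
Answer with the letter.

Rule A → syllable 5 (observed: 4).
Rule B → syllable 6 (observed: 4).
Rule C → syllable 4 ✓.

C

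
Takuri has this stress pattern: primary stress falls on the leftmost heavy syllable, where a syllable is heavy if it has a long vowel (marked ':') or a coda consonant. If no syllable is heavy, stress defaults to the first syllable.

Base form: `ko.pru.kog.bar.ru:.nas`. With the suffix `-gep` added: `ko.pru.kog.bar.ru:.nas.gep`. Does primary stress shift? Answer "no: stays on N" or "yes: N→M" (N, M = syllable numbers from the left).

Base `ko.pru.kog.bar.ru:.nas` (6 syllables):
  Weights: 1 ko L, 2 pru L, 3 kog H, 4 bar H, 5 ru: H, 6 nas H.
  Heavy syllables in the domain: 3, 4, 5, 6. The leftmost is syllable 3 (kog).
  → primary stress on syllable 3.
Suffixed `ko.pru.kog.bar.ru:.nas.gep` (7 syllables):
  Weights: 1 ko L, 2 pru L, 3 kog H, 4 bar H, 5 ru: H, 6 nas H, 7 gep H.
  Heavy syllables in the domain: 3, 4, 5, 6, 7. The leftmost is syllable 3 (kog).
  → primary stress on syllable 3.

no: stays on 3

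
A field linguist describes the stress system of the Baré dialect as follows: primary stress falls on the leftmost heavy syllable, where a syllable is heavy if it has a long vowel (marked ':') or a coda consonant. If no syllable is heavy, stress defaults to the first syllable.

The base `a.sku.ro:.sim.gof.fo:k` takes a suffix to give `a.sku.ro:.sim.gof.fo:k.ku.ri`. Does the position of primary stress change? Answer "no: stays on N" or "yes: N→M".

Base `a.sku.ro:.sim.gof.fo:k` (6 syllables):
  Weights: 1 a L, 2 sku L, 3 ro: H, 4 sim H, 5 gof H, 6 fo:k H.
  Heavy syllables in the domain: 3, 4, 5, 6. The leftmost is syllable 3 (ro:).
  → primary stress on syllable 3.
Suffixed `a.sku.ro:.sim.gof.fo:k.ku.ri` (8 syllables):
  Weights: 1 a L, 2 sku L, 3 ro: H, 4 sim H, 5 gof H, 6 fo:k H, 7 ku L, 8 ri L.
  Heavy syllables in the domain: 3, 4, 5, 6. The leftmost is syllable 3 (ro:).
  → primary stress on syllable 3.

no: stays on 3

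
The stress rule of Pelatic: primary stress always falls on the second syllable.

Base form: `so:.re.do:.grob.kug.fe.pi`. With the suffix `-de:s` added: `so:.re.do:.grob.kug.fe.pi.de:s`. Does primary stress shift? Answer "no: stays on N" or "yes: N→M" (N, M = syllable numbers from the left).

Base `so:.re.do:.grob.kug.fe.pi` (7 syllables):
  The word has 7 syllables; the second syllable is syllable 2 (re).
  → primary stress on syllable 2.
Suffixed `so:.re.do:.grob.kug.fe.pi.de:s` (8 syllables):
  The word has 8 syllables; the second syllable is syllable 2 (re).
  → primary stress on syllable 2.

no: stays on 2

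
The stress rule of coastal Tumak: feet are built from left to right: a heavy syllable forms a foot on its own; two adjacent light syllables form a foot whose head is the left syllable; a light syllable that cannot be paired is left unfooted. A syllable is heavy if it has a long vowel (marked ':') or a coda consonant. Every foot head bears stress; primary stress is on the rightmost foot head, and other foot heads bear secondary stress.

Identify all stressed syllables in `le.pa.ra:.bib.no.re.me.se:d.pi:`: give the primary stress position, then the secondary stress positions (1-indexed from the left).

primary 9, secondary 1, 3, 4, 5, 8

Weights: 1 le L, 2 pa L, 3 ra: H, 4 bib H, 5 no L, 6 re L, 7 me L, 8 se:d H, 9 pi: H.
Parse left to right (heavy = foot alone; LL = one foot; stranded L unfooted): (ˈle.pa) (ˈra:) (ˈbib) (ˈno.re) me (ˈse:d) (ˈpi:).
Foot heads: 1, 3, 4, 5, 8, 9.
Primary stress on the rightmost head = syllable 9.
Secondary stress on 1, 3, 4, 5, 8: ˌle.pa.ˌra:.ˌbib.ˌno.re.me.ˌse:d.ˈpi:.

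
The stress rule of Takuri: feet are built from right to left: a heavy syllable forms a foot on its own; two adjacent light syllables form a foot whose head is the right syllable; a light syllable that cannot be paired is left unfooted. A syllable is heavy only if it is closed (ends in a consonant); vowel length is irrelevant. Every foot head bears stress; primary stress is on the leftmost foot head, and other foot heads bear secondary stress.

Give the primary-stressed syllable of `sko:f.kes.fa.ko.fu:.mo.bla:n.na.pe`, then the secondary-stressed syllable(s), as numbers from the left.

primary 1, secondary 2, 4, 6, 7, 9

Weights: 1 sko:f H, 2 kes H, 3 fa L, 4 ko L, 5 fu: L, 6 mo L, 7 bla:n H, 8 na L, 9 pe L.
Parse right to left (heavy = foot alone; LL = one foot; stranded L unfooted): (ˈsko:f) (ˈkes) (fa.ˈko) (fu:.ˈmo) (ˈbla:n) (na.ˈpe).
Foot heads: 1, 2, 4, 6, 7, 9.
Primary stress on the leftmost head = syllable 1.
Secondary stress on 2, 4, 6, 7, 9: ˈsko:f.ˌkes.fa.ˌko.fu:.ˌmo.ˌbla:n.na.ˌpe.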